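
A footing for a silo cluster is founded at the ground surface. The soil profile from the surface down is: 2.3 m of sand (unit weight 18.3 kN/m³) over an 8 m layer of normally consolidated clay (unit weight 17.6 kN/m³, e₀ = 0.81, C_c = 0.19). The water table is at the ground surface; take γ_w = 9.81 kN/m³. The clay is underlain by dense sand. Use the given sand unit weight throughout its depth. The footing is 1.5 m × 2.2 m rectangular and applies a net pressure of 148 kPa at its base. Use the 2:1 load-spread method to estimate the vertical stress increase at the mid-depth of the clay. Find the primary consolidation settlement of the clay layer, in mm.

Mid-depth of clay below the ground surface: z = 2.3 + 8/2 = 6.3 m.
Total vertical stress at mid-clay: σ_v = 18.3×2.3 + 17.6×4 = 112.49 kPa.
Pore pressure: u = 9.81×(6.3 − 0) = 61.803 kPa.
Initial effective stress: σ'_0 = σ_v − u = 112.49 − 61.803 = 50.687 kPa.
Stress increase at mid-clay by the 2:1 spreading method:
Δσ = qBL/((B+z)(L+z)) = 148×1.5×2.2/((1.5+6.3)(2.2+6.3)) = 7.3665 kPa
Final effective stress: σ'_f = σ'_0 + Δσ = 50.687 + 7.3665 = 58.053 kPa.
Normally consolidated clay, so the full stress increment lies on the virgin compression line:
S_c = C_c·H/(1+e₀)·log₁₀(σ'_f/σ'_0) = 0.19×8/(1+0.81)×log₁₀(58.053/50.687)
    = 0.83978 × 0.058928 = 0.04949 m

S_c ≈ 49.5 mm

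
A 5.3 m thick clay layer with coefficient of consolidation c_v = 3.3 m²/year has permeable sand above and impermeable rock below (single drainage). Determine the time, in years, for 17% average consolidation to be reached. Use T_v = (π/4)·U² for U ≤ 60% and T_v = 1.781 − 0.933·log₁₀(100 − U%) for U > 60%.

t ≈ 0.193 years

Drainage path length: H_d = H = 5.3 m (single drainage).
U ≤ 60%: T_v = (π/4)·U² = (π/4)×0.17² = 0.022698.
t = T_v·H_d²/c_v = 0.022698×5.3²/3.3 = 0.1932 years.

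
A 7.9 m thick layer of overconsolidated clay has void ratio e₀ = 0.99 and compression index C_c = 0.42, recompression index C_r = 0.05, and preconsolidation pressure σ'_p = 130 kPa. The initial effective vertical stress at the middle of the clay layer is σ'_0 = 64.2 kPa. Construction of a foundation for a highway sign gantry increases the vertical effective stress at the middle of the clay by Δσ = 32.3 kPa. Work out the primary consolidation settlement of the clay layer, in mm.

Final effective stress: σ'_f = 64.2 + 32.3 = 96.5 kPa.
σ'_f = 96.5 ≤ σ'_p = 130 kPa, so the clay remains overconsolidated and only the recompression index applies:
S_c = C_r·H/(1+e₀)·log₁₀(σ'_f/σ'_0) = 0.05×7.9/1.99×log₁₀(96.5/64.2)
    = 0.19849 × 0.17699 = 0.03513 m

S_c ≈ 35.1 mm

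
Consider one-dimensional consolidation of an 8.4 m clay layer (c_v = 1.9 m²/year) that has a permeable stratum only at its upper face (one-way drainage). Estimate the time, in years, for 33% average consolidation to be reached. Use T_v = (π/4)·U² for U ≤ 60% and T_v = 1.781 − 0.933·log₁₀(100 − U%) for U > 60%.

t ≈ 3.18 years

Drainage path length: H_d = H = 8.4 m (single drainage).
U ≤ 60%: T_v = (π/4)·U² = (π/4)×0.33² = 0.08553.
t = T_v·H_d²/c_v = 0.08553×8.4²/1.9 = 3.176 years.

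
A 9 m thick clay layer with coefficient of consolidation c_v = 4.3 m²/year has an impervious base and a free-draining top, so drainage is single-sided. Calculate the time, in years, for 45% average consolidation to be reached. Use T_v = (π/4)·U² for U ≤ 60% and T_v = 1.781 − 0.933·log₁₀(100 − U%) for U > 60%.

Drainage path length: H_d = H = 9 m (single drainage).
U ≤ 60%: T_v = (π/4)·U² = (π/4)×0.45² = 0.15904.
t = T_v·H_d²/c_v = 0.15904×9²/4.3 = 2.996 years.

t ≈ 3 years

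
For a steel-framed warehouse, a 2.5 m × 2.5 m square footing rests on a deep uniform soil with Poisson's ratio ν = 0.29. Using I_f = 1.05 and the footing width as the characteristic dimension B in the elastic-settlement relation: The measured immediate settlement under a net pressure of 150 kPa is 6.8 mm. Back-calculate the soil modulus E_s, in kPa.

E_s ≈ 53000 kPa

S_e = q·B·(1−ν²)/E_s · I_f  ⇒  E_s = q·B·(1−ν²)·I_f / S_e.
E_s = 150 × 2.5 × 0.9159 × 1.05 / 0.0068 = 53030 kPa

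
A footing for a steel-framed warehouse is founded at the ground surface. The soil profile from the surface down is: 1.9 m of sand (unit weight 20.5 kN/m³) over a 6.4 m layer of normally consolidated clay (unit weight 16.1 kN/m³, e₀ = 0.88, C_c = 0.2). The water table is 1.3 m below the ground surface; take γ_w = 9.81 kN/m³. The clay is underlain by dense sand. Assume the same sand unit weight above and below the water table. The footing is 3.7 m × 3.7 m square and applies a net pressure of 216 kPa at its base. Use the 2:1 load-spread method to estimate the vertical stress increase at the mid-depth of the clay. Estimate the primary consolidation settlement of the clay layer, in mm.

S_c ≈ 160 mm

Mid-depth of clay below the ground surface: z = 1.9 + 6.4/2 = 5.1 m.
Total vertical stress at mid-clay: σ_v = 20.5×1.9 + 16.1×3.2 = 90.47 kPa.
Pore pressure: u = 9.81×(5.1 − 1.3) = 37.278 kPa.
Initial effective stress: σ'_0 = σ_v − u = 90.47 − 37.278 = 53.192 kPa.
Stress increase at mid-clay by the 2:1 spreading method:
Δσ = qBL/((B+z)(L+z)) = 216×3.7×3.7/((3.7+5.1)(3.7+5.1)) = 38.185 kPa
Final effective stress: σ'_f = σ'_0 + Δσ = 53.192 + 38.185 = 91.377 kPa.
Normally consolidated clay, so the full stress increment lies on the virgin compression line:
S_c = C_c·H/(1+e₀)·log₁₀(σ'_f/σ'_0) = 0.2×6.4/(1+0.88)×log₁₀(91.377/53.192)
    = 0.68085 × 0.23499 = 0.16 m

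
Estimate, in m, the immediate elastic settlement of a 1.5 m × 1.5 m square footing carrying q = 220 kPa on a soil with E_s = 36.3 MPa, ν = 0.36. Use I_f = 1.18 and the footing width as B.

S_e ≈ 0.00934 m

Immediate (elastic) settlement: S_e = q·B·(1−ν²)/E_s · I_f.
E_s = 36.3 MPa = 36300 kPa.
S_e = 220 × 1.5 × (1 − 0.36²) / 36300 × 1.18
    = 220 × 1.5 × 0.8704 / 36300 × 1.18
    = 0.009337 m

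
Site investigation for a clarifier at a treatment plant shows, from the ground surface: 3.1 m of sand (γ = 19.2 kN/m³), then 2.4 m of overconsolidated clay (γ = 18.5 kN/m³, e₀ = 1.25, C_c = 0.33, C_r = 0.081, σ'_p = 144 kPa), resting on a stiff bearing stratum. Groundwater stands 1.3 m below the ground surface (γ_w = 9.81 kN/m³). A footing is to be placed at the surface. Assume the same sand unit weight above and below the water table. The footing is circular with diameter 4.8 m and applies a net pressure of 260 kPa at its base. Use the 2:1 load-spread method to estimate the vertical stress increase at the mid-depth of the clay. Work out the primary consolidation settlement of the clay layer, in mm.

Mid-depth of clay below the ground surface: z = 3.1 + 2.4/2 = 4.3 m.
Total vertical stress at mid-clay: σ_v = 19.2×3.1 + 18.5×1.2 = 81.72 kPa.
Pore pressure: u = 9.81×(4.3 − 1.3) = 29.43 kPa.
Initial effective stress: σ'_0 = σ_v − u = 81.72 − 29.43 = 52.29 kPa.
Stress increase at mid-clay by the 2:1 spreading method:
Δσ ≈ qD²/(D+z)² = 260×4.8²/(4.8+4.3)² = 72.339 kPa
Final effective stress: σ'_f = 52.29 + 72.339 = 124.63 kPa.
σ'_f = 124.63 ≤ σ'_p = 144 kPa, so the clay remains overconsolidated and only the recompression index applies:
S_c = C_r·H/(1+e₀)·log₁₀(σ'_f/σ'_0) = 0.081×2.4/2.25×log₁₀(124.63/52.29)
    = 0.086403 × 0.3772 = 0.03259 m

S_c ≈ 32.6 mm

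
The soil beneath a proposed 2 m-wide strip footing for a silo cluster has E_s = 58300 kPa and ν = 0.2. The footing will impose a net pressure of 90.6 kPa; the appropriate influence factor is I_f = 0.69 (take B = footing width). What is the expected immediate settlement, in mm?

S_e ≈ 2.06 mm

Immediate (elastic) settlement: S_e = q·B·(1−ν²)/E_s · I_f.
S_e = 90.6 × 2 × (1 − 0.2²) / 58300 × 0.69
    = 90.6 × 2 × 0.96 / 58300 × 0.69
    = 0.002059 m = 2.059 mm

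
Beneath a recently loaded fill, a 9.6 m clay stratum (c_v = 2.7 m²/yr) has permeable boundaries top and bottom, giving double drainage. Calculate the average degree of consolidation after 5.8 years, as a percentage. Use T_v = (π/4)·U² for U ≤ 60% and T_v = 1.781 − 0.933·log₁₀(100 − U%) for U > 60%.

U ≈ 84.9 %

Drainage path length: H_d = H/2 = 4.8 m (double drainage).
T_v = c_v·t/H_d² = 2.7×5.8/4.8² = 0.67969.
T_v = 0.67969 corresponds to the U > 60% branch:
U = 1 − 10^((1.781 − T_v)/0.933)/100 = 0.8485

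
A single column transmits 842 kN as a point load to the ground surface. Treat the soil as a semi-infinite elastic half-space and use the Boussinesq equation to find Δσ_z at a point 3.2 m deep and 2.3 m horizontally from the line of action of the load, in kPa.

Δσ_z ≈ 13.9 kPa

Boussinesq vertical stress below a point load on an elastic half-space:
Δσ_z = 3P/(2πz²) · [1 + (r/z)²]^(−5/2)
r/z = 2.3/3.2 = 0.71875; [1+(r/z)²]^(−5/2) = 0.35304.
Δσ_z = 3×842/(2π×3.2²) × 0.35304 = 39.26 × 0.35304 = 13.86 kPa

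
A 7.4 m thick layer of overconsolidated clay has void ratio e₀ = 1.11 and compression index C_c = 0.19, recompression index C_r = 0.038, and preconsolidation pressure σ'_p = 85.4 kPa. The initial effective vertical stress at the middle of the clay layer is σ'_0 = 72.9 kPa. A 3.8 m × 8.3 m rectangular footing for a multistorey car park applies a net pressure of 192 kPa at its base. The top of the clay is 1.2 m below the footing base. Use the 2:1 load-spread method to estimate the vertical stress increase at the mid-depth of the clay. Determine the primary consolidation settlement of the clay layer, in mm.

Mid-depth of clay below the footing base: z = 1.2 + 7.4/2 = 4.9 m.
Stress increase at mid-clay by the 2:1 spreading method:
Δσ = qBL/((B+z)(L+z)) = 192×3.8×8.3/((3.8+4.9)(8.3+4.9)) = 52.731 kPa
Final effective stress: σ'_f = 72.9 + 52.731 = 125.63 kPa.
σ'_f = 125.63 > σ'_p = 85.4 kPa, so the stress path crosses the preconsolidation pressure — recompression up to σ'_p, then virgin compression beyond:
S_c = H/(1+e₀)·[C_r·log₁₀(σ'_p/σ'_0) + C_c·log₁₀(σ'_f/σ'_p)]
    = 7.4/2.11 × [0.038×log₁₀(85.4/72.9) + 0.19×log₁₀(125.63/85.4)]
    = 3.5071 × [0.0026118 + 0.031851] = 0.1209 m

S_c ≈ 121 mm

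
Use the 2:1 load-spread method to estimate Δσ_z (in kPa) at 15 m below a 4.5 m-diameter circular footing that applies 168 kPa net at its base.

By the 2:1 method the load spreads at 1 horizontal : 2 vertical, so at depth z the loaded area has grown by z in each plan dimension:
Δσ ≈ qD²/(D+z)² = 168×4.5²/(4.5+15)² = 8.9467 kPa

Δσ_z ≈ 8.95 kPa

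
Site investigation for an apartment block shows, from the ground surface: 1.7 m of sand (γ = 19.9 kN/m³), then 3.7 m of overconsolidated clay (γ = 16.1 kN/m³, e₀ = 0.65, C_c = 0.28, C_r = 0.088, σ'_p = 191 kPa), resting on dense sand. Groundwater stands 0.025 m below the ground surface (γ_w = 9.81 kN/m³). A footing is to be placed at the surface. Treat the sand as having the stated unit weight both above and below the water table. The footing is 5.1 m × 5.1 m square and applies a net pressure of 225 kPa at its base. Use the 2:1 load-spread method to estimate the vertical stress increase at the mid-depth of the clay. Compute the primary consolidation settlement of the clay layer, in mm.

S_c ≈ 112 mm

Mid-depth of clay below the ground surface: z = 1.7 + 3.7/2 = 3.55 m.
Total vertical stress at mid-clay: σ_v = 19.9×1.7 + 16.1×1.85 = 63.615 kPa.
Pore pressure: u = 9.81×(3.55 − 0.025) = 34.58 kPa.
Initial effective stress: σ'_0 = σ_v − u = 63.615 − 34.58 = 29.035 kPa.
Stress increase at mid-clay by the 2:1 spreading method:
Δσ = qBL/((B+z)(L+z)) = 225×5.1×5.1/((5.1+3.55)(5.1+3.55)) = 78.215 kPa
Final effective stress: σ'_f = 29.035 + 78.215 = 107.25 kPa.
σ'_f = 107.25 ≤ σ'_p = 191 kPa, so the clay remains overconsolidated and only the recompression index applies:
S_c = C_r·H/(1+e₀)·log₁₀(σ'_f/σ'_0) = 0.088×3.7/1.65×log₁₀(107.25/29.035)
    = 0.19733 × 0.56748 = 0.112 m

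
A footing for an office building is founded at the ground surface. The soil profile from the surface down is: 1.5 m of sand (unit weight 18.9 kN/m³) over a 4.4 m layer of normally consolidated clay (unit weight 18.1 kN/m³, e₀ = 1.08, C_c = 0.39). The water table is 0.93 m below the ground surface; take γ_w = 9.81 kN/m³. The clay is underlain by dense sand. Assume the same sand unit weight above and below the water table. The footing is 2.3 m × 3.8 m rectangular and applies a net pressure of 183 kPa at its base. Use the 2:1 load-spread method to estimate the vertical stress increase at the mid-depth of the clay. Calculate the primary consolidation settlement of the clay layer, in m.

Mid-depth of clay below the ground surface: z = 1.5 + 4.4/2 = 3.7 m.
Total vertical stress at mid-clay: σ_v = 18.9×1.5 + 18.1×2.2 = 68.17 kPa.
Pore pressure: u = 9.81×(3.7 − 0.93) = 27.174 kPa.
Initial effective stress: σ'_0 = σ_v − u = 68.17 − 27.174 = 40.996 kPa.
Stress increase at mid-clay by the 2:1 spreading method:
Δσ = qBL/((B+z)(L+z)) = 183×2.3×3.8/((2.3+3.7)(3.8+3.7)) = 35.543 kPa
Final effective stress: σ'_f = σ'_0 + Δσ = 40.996 + 35.543 = 76.539 kPa.
Normally consolidated clay, so the full stress increment lies on the virgin compression line:
S_c = C_c·H/(1+e₀)·log₁₀(σ'_f/σ'_0) = 0.39×4.4/(1+1.08)×log₁₀(76.539/40.996)
    = 0.825 × 0.27114 = 0.2237 m

S_c ≈ 0.224 m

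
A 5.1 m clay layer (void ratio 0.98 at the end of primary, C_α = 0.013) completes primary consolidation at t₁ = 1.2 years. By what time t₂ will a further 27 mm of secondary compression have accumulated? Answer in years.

t₂ ≈ 7.68 years

S_s = C_α·H/(1+e_p)·log₁₀(t₂/t₁) ⇒ log₁₀(t₂/t₁) = S_s·(1+e_p)/(C_α·H).
log₁₀(t₂/t₁) = 0.027 × (1+0.98) / (0.013×5.1) = 0.8063
t₂ = t₁ × 10^0.8063 = 1.2 × 6.402 = 7.683 years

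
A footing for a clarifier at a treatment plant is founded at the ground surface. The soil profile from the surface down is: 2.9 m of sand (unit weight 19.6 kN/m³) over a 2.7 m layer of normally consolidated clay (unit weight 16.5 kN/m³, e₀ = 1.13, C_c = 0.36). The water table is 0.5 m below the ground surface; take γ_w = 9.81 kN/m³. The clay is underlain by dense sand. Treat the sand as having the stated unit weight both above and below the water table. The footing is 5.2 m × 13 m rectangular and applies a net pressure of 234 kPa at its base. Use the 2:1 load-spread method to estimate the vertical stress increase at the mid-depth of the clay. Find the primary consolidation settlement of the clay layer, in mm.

Mid-depth of clay below the ground surface: z = 2.9 + 2.7/2 = 4.25 m.
Total vertical stress at mid-clay: σ_v = 19.6×2.9 + 16.5×1.35 = 79.115 kPa.
Pore pressure: u = 9.81×(4.25 − 0.5) = 36.788 kPa.
Initial effective stress: σ'_0 = σ_v − u = 79.115 − 36.788 = 42.327 kPa.
Stress increase at mid-clay by the 2:1 spreading method:
Δσ = qBL/((B+z)(L+z)) = 234×5.2×13/((5.2+4.25)(13+4.25)) = 97.038 kPa
Final effective stress: σ'_f = σ'_0 + Δσ = 42.327 + 97.038 = 139.37 kPa.
Normally consolidated clay, so the full stress increment lies on the virgin compression line:
S_c = C_c·H/(1+e₀)·log₁₀(σ'_f/σ'_0) = 0.36×2.7/(1+1.13)×log₁₀(139.37/42.327)
    = 0.45634 × 0.51755 = 0.2362 m

S_c ≈ 236 mm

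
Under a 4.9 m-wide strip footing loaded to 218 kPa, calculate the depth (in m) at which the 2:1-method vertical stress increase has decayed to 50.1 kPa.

z ≈ 16.4 m

2:1 spreading — at depth z the loaded area has grown by z in each plan dimension:
qB/(B+z) = Δσ_z ⇒ z = qB/Δσ_z − B = 218×4.9/50.1 − 4.9 = 16.42 m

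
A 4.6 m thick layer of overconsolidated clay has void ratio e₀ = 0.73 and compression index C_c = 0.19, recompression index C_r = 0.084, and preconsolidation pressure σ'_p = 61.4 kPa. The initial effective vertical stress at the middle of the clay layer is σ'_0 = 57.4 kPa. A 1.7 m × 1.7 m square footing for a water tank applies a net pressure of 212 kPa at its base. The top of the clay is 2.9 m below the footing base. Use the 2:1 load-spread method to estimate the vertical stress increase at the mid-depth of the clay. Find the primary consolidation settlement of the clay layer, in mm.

S_c ≈ 36.1 mm

Mid-depth of clay below the footing base: z = 2.9 + 4.6/2 = 5.2 m.
Stress increase at mid-clay by the 2:1 spreading method:
Δσ = qBL/((B+z)(L+z)) = 212×1.7×1.7/((1.7+5.2)(1.7+5.2)) = 12.869 kPa
Final effective stress: σ'_f = 57.4 + 12.869 = 70.269 kPa.
σ'_f = 70.269 > σ'_p = 61.4 kPa, so the stress path crosses the preconsolidation pressure — recompression up to σ'_p, then virgin compression beyond:
S_c = H/(1+e₀)·[C_r·log₁₀(σ'_p/σ'_0) + C_c·log₁₀(σ'_f/σ'_p)]
    = 4.6/1.73 × [0.084×log₁₀(61.4/57.4) + 0.19×log₁₀(70.269/61.4)]
    = 2.659 × [0.0024575 + 0.011133] = 0.03614 m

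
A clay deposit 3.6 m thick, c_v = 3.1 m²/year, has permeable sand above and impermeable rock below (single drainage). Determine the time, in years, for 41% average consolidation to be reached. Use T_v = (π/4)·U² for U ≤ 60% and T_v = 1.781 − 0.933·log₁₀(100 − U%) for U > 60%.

Drainage path length: H_d = H = 3.6 m (single drainage).
U ≤ 60%: T_v = (π/4)·U² = (π/4)×0.41² = 0.13203.
t = T_v·H_d²/c_v = 0.13203×3.6²/3.1 = 0.552 years.

t ≈ 0.552 years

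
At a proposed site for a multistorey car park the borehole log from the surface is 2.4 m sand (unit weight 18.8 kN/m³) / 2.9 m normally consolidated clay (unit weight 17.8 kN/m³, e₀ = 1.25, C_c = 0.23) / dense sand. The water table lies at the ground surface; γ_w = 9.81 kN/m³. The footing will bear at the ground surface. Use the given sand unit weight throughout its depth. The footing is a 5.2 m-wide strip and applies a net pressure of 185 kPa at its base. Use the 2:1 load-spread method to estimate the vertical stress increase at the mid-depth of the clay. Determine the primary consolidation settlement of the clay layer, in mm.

S_c ≈ 185 mm

Mid-depth of clay below the ground surface: z = 2.4 + 2.9/2 = 3.85 m.
Total vertical stress at mid-clay: σ_v = 18.8×2.4 + 17.8×1.45 = 70.93 kPa.
Pore pressure: u = 9.81×(3.85 − 0) = 37.769 kPa.
Initial effective stress: σ'_0 = σ_v − u = 70.93 − 37.769 = 33.161 kPa.
Stress increase at mid-clay by the 2:1 spreading method:
Δσ = qB/(B+z) = 185×5.2/(5.2+3.85) = 106.3 kPa
Final effective stress: σ'_f = σ'_0 + Δσ = 33.161 + 106.3 = 139.46 kPa.
Normally consolidated clay, so the full stress increment lies on the virgin compression line:
S_c = C_c·H/(1+e₀)·log₁₀(σ'_f/σ'_0) = 0.23×2.9/(1+1.25)×log₁₀(139.46/33.161)
    = 0.29644 × 0.62382 = 0.1849 m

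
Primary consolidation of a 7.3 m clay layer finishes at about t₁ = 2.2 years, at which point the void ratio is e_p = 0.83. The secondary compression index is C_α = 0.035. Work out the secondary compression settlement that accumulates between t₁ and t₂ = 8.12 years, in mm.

S_s ≈ 79.2 mm

Secondary compression: S_s = C_α·H/(1+e_p)·log₁₀(t₂/t₁)
S_s = 0.035×7.3/(1+0.83)×log₁₀(8.12/2.2)
    = 0.1396 × 0.5671 = 0.07918 m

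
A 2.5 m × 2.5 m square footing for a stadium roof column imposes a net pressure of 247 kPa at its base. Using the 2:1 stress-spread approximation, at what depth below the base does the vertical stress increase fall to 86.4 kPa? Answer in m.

2:1 spreading — at depth z the loaded area has grown by z in each plan dimension:
qB²/(B+z)² = Δσ_z ⇒ z = B(√(q/Δσ_z) − 1) = 2.5×(√(247/86.4) − 1) = 1.727 m

z ≈ 1.73 m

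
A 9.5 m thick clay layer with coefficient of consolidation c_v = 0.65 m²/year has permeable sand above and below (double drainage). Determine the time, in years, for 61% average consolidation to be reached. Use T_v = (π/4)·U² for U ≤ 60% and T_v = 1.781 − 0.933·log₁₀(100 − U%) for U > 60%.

Drainage path length: H_d = H/2 = 4.75 m (double drainage).
U > 60%: T_v = 1.781 − 0.933·log₁₀(100 − 61) = 0.29654.
t = T_v·H_d²/c_v = 0.29654×4.75²/0.65 = 10.29 years.

t ≈ 10.3 years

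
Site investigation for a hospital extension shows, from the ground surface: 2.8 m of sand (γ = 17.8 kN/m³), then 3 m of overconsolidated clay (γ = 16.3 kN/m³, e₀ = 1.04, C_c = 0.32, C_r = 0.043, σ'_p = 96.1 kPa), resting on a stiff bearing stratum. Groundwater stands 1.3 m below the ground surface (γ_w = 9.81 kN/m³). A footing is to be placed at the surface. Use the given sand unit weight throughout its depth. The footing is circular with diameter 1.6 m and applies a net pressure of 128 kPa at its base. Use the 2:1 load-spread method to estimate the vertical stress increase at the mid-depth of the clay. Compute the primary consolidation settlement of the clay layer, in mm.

Mid-depth of clay below the ground surface: z = 2.8 + 3/2 = 4.3 m.
Total vertical stress at mid-clay: σ_v = 17.8×2.8 + 16.3×1.5 = 74.29 kPa.
Pore pressure: u = 9.81×(4.3 − 1.3) = 29.43 kPa.
Initial effective stress: σ'_0 = σ_v − u = 74.29 − 29.43 = 44.86 kPa.
Stress increase at mid-clay by the 2:1 spreading method:
Δσ ≈ qD²/(D+z)² = 128×1.6²/(1.6+4.3)² = 9.4134 kPa
Final effective stress: σ'_f = 44.86 + 9.4134 = 54.273 kPa.
σ'_f = 54.273 ≤ σ'_p = 96.1 kPa, so the clay remains overconsolidated and only the recompression index applies:
S_c = C_r·H/(1+e₀)·log₁₀(σ'_f/σ'_0) = 0.043×3/2.04×log₁₀(54.273/44.86)
    = 0.063236 × 0.082725 = 0.005231 m

S_c ≈ 5.23 mm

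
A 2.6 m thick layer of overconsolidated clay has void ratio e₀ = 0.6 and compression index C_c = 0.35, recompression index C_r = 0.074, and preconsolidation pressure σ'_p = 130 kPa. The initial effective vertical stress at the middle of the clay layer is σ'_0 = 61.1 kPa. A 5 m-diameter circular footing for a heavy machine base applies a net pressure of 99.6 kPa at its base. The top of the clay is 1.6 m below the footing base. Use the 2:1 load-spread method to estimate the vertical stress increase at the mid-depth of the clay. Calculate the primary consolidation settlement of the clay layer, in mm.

Mid-depth of clay below the footing base: z = 1.6 + 2.6/2 = 2.9 m.
Stress increase at mid-clay by the 2:1 spreading method:
Δσ ≈ qD²/(D+z)² = 99.6×5²/(5+2.9)² = 39.897 kPa
Final effective stress: σ'_f = 61.1 + 39.897 = 101 kPa.
σ'_f = 101 ≤ σ'_p = 130 kPa, so the clay remains overconsolidated and only the recompression index applies:
S_c = C_r·H/(1+e₀)·log₁₀(σ'_f/σ'_0) = 0.074×2.6/1.6×log₁₀(101/61.1)
    = 0.12025 × 0.21828 = 0.02625 m

S_c ≈ 26.2 mm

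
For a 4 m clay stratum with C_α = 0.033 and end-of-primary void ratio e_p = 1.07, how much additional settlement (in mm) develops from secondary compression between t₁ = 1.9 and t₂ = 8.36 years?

Secondary compression: S_s = C_α·H/(1+e_p)·log₁₀(t₂/t₁)
S_s = 0.033×4/(1+1.07)×log₁₀(8.36/1.9)
    = 0.06377 × 0.6435 = 0.04103 m

S_s ≈ 41 mm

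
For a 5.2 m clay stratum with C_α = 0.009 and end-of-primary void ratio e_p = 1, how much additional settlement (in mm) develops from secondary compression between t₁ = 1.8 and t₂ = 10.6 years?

Secondary compression: S_s = C_α·H/(1+e_p)·log₁₀(t₂/t₁)
S_s = 0.009×5.2/(1+1)×log₁₀(10.6/1.8)
    = 0.0234 × 0.77 = 0.01802 m

S_s ≈ 18 mm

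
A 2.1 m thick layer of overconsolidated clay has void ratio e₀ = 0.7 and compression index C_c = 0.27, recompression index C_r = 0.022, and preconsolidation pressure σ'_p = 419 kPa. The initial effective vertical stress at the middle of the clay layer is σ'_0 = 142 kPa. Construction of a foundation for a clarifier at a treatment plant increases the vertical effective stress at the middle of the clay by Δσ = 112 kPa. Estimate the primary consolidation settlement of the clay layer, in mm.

S_c ≈ 6.86 mm

Final effective stress: σ'_f = 142 + 112 = 254 kPa.
σ'_f = 254 ≤ σ'_p = 419 kPa, so the clay remains overconsolidated and only the recompression index applies:
S_c = C_r·H/(1+e₀)·log₁₀(σ'_f/σ'_0) = 0.022×2.1/1.7×log₁₀(254/142)
    = 0.027177 × 0.25255 = 0.006863 m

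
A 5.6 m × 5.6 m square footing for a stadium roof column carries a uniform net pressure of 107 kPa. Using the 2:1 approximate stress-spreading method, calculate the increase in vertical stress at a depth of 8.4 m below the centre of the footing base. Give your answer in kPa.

By the 2:1 method the load spreads at 1 horizontal : 2 vertical, so at depth z the loaded area has grown by z in each plan dimension:
Δσ = qBL/((B+z)(L+z)) = 107×5.6×5.6/((5.6+8.4)(5.6+8.4)) = 17.12 kPa

Δσ_z ≈ 17.1 kPa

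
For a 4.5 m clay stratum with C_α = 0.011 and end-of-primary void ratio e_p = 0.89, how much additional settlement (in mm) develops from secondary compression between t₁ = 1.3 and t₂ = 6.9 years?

Secondary compression: S_s = C_α·H/(1+e_p)·log₁₀(t₂/t₁)
S_s = 0.011×4.5/(1+0.89)×log₁₀(6.9/1.3)
    = 0.02619 × 0.7249 = 0.01899 m

S_s ≈ 19 mm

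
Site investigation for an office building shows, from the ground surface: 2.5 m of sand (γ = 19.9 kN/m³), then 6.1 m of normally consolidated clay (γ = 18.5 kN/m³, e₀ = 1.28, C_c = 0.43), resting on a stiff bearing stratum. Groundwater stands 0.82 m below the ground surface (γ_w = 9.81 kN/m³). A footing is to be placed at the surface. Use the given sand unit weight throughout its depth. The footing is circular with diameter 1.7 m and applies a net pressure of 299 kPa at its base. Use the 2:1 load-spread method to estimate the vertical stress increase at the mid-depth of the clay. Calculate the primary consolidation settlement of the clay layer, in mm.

Mid-depth of clay below the ground surface: z = 2.5 + 6.1/2 = 5.55 m.
Total vertical stress at mid-clay: σ_v = 19.9×2.5 + 18.5×3.05 = 106.17 kPa.
Pore pressure: u = 9.81×(5.55 − 0.82) = 46.401 kPa.
Initial effective stress: σ'_0 = σ_v − u = 106.17 − 46.401 = 59.769 kPa.
Stress increase at mid-clay by the 2:1 spreading method:
Δσ ≈ qD²/(D+z)² = 299×1.7²/(1.7+5.55)² = 16.44 kPa
Final effective stress: σ'_f = σ'_0 + Δσ = 59.769 + 16.44 = 76.209 kPa.
Normally consolidated clay, so the full stress increment lies on the virgin compression line:
S_c = C_c·H/(1+e₀)·log₁₀(σ'_f/σ'_0) = 0.43×6.1/(1+1.28)×log₁₀(76.209/59.769)
    = 1.1504 × 0.10553 = 0.1214 m

S_c ≈ 121 mm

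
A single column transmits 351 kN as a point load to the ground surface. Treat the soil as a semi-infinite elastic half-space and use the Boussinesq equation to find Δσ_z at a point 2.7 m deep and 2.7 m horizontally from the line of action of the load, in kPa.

Δσ_z ≈ 4.06 kPa

Boussinesq vertical stress below a point load on an elastic half-space:
Δσ_z = 3P/(2πz²) · [1 + (r/z)²]^(−5/2)
r/z = 2.7/2.7 = 1; [1+(r/z)²]^(−5/2) = 0.17678.
Δσ_z = 3×351/(2π×2.7²) × 0.17678 = 22.989 × 0.17678 = 4.064 kPa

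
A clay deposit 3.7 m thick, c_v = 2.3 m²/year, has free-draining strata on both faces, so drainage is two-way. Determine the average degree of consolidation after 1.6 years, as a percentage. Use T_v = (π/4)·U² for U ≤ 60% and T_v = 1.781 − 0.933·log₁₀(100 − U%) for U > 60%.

U ≈ 94.3 %

Drainage path length: H_d = H/2 = 1.85 m (double drainage).
T_v = c_v·t/H_d² = 2.3×1.6/1.85² = 1.0752.
T_v = 1.0752 corresponds to the U > 60% branch:
U = 1 − 10^((1.781 − T_v)/0.933)/100 = 0.9429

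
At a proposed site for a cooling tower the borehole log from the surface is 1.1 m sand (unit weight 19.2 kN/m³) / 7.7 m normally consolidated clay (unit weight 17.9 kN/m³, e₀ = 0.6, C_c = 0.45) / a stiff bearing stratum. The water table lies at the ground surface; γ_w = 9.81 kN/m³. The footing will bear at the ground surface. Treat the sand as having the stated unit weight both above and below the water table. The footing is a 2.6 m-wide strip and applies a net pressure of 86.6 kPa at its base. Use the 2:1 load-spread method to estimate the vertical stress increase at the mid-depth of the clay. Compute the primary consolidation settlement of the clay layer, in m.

S_c ≈ 0.51 m

Mid-depth of clay below the ground surface: z = 1.1 + 7.7/2 = 4.95 m.
Total vertical stress at mid-clay: σ_v = 19.2×1.1 + 17.9×3.85 = 90.035 kPa.
Pore pressure: u = 9.81×(4.95 − 0) = 48.56 kPa.
Initial effective stress: σ'_0 = σ_v − u = 90.035 − 48.56 = 41.475 kPa.
Stress increase at mid-clay by the 2:1 spreading method:
Δσ = qB/(B+z) = 86.6×2.6/(2.6+4.95) = 29.823 kPa
Final effective stress: σ'_f = σ'_0 + Δσ = 41.475 + 29.823 = 71.298 kPa.
Normally consolidated clay, so the full stress increment lies on the virgin compression line:
S_c = C_c·H/(1+e₀)·log₁₀(σ'_f/σ'_0) = 0.45×7.7/(1+0.6)×log₁₀(71.298/41.475)
    = 2.1656 × 0.23529 = 0.5095 m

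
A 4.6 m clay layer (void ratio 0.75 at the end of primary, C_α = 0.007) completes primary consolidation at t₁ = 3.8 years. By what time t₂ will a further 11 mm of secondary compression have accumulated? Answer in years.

t₂ ≈ 15.1 years

S_s = C_α·H/(1+e_p)·log₁₀(t₂/t₁) ⇒ log₁₀(t₂/t₁) = S_s·(1+e_p)/(C_α·H).
log₁₀(t₂/t₁) = 0.011 × (1+0.75) / (0.007×4.6) = 0.5978
t₂ = t₁ × 10^0.5978 = 3.8 × 3.961 = 15.05 years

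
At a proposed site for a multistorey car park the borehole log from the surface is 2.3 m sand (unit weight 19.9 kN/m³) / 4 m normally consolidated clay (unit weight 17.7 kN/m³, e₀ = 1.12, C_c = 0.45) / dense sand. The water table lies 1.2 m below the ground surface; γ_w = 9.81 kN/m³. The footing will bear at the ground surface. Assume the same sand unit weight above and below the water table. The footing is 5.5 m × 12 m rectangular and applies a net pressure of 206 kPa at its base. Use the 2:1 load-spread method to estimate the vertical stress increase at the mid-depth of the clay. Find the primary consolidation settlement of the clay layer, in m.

S_c ≈ 0.363 m

Mid-depth of clay below the ground surface: z = 2.3 + 4/2 = 4.3 m.
Total vertical stress at mid-clay: σ_v = 19.9×2.3 + 17.7×2 = 81.17 kPa.
Pore pressure: u = 9.81×(4.3 − 1.2) = 30.411 kPa.
Initial effective stress: σ'_0 = σ_v − u = 81.17 − 30.411 = 50.759 kPa.
Stress increase at mid-clay by the 2:1 spreading method:
Δσ = qBL/((B+z)(L+z)) = 206×5.5×12/((5.5+4.3)(12+4.3)) = 85.113 kPa
Final effective stress: σ'_f = σ'_0 + Δσ = 50.759 + 85.113 = 135.87 kPa.
Normally consolidated clay, so the full stress increment lies on the virgin compression line:
S_c = C_c·H/(1+e₀)·log₁₀(σ'_f/σ'_0) = 0.45×4/(1+1.12)×log₁₀(135.87/50.759)
    = 0.84906 × 0.42761 = 0.3631 m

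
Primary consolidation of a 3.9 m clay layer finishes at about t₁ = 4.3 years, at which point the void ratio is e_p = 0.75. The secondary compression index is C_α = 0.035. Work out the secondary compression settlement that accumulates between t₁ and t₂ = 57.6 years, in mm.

S_s ≈ 87.9 mm

Secondary compression: S_s = C_α·H/(1+e_p)·log₁₀(t₂/t₁)
S_s = 0.035×3.9/(1+0.75)×log₁₀(57.6/4.3)
    = 0.078 × 1.127 = 0.0879 m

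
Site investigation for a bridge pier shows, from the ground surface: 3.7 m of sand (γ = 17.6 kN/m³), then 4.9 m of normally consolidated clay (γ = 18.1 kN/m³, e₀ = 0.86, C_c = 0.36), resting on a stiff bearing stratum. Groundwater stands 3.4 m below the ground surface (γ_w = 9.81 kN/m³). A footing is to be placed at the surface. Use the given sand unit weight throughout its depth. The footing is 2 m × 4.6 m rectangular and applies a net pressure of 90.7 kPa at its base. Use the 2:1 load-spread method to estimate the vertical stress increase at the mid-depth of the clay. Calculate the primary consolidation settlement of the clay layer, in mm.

Mid-depth of clay below the ground surface: z = 3.7 + 4.9/2 = 6.15 m.
Total vertical stress at mid-clay: σ_v = 17.6×3.7 + 18.1×2.45 = 109.47 kPa.
Pore pressure: u = 9.81×(6.15 − 3.4) = 26.978 kPa.
Initial effective stress: σ'_0 = σ_v − u = 109.47 − 26.978 = 82.492 kPa.
Stress increase at mid-clay by the 2:1 spreading method:
Δσ = qBL/((B+z)(L+z)) = 90.7×2×4.6/((2+6.15)(4.6+6.15)) = 9.5242 kPa
Final effective stress: σ'_f = σ'_0 + Δσ = 82.492 + 9.5242 = 92.016 kPa.
Normally consolidated clay, so the full stress increment lies on the virgin compression line:
S_c = C_c·H/(1+e₀)·log₁₀(σ'_f/σ'_0) = 0.36×4.9/(1+0.86)×log₁₀(92.016/82.492)
    = 0.94839 × 0.047452 = 0.045 m

S_c ≈ 45 mm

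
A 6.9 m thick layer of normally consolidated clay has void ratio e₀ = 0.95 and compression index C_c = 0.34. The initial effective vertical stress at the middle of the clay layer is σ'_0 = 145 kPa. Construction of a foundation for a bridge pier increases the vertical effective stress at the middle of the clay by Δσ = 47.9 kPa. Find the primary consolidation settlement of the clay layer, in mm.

S_c ≈ 149 mm

Final effective stress: σ'_f = σ'_0 + Δσ = 145 + 47.9 = 192.9 kPa.
Normally consolidated clay, so the full stress increment lies on the virgin compression line:
S_c = C_c·H/(1+e₀)·log₁₀(σ'_f/σ'_0) = 0.34×6.9/(1+0.95)×log₁₀(192.9/145)
    = 1.2031 × 0.12396 = 0.1491 m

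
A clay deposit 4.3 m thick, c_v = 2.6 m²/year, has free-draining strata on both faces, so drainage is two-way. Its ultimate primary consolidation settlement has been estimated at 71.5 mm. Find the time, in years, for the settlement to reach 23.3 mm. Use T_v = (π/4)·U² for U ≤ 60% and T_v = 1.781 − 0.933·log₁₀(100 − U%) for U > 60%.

Drainage path length: H_d = H/2 = 2.15 m (double drainage).
U = S(t)/S_ult = 23.3/71.5 = 0.3259.
U ≤ 60%: T_v = (π/4)·U² = (π/4)×0.32587² = 0.083405.
t = T_v·H_d²/c_v = 0.083405×2.15²/2.6 = 0.1483 years.

t ≈ 0.148 years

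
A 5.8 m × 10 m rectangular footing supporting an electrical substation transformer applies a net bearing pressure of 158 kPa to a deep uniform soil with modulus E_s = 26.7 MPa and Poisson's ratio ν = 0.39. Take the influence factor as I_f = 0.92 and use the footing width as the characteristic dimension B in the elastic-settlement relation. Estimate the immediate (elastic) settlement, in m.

Immediate (elastic) settlement: S_e = q·B·(1−ν²)/E_s · I_f.
E_s = 26.7 MPa = 26700 kPa.
S_e = 158 × 5.8 × (1 − 0.39²) / 26700 × 0.92
    = 158 × 5.8 × 0.8479 / 26700 × 0.92
    = 0.02677 m

S_e ≈ 0.0268 m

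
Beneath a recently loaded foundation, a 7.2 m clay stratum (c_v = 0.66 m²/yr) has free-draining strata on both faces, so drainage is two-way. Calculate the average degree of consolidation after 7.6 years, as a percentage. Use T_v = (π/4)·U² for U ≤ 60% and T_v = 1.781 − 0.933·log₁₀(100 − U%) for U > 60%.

U ≈ 68.8 %

Drainage path length: H_d = H/2 = 3.6 m (double drainage).
T_v = c_v·t/H_d² = 0.66×7.6/3.6² = 0.38704.
T_v = 0.38704 corresponds to the U > 60% branch:
U = 1 − 10^((1.781 − T_v)/0.933)/100 = 0.6881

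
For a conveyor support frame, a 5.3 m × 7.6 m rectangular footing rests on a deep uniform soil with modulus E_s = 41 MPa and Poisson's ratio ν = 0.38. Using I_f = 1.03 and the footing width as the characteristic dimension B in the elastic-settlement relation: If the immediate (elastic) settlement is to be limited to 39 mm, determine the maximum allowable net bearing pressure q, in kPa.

q ≈ 342 kPa

E_s = 41 MPa = 41000 kPa.
S_e = q·B·(1−ν²)/E_s · I_f  ⇒  q = S_e·E_s / (B·(1−ν²)·I_f).
q = 0.039 × 41000 / (5.3 × 0.8556 × 1.03) = 342.3 kPa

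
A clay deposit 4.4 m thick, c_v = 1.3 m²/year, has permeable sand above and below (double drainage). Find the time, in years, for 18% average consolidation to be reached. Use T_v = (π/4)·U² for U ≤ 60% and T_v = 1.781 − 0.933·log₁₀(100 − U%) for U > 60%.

t ≈ 0.0947 years

Drainage path length: H_d = H/2 = 2.2 m (double drainage).
U ≤ 60%: T_v = (π/4)·U² = (π/4)×0.18² = 0.025447.
t = T_v·H_d²/c_v = 0.025447×2.2²/1.3 = 0.09474 years.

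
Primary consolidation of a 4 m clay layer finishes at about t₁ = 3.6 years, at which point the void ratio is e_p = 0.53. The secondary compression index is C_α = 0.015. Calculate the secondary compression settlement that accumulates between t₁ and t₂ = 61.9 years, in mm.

Secondary compression: S_s = C_α·H/(1+e_p)·log₁₀(t₂/t₁)
S_s = 0.015×4/(1+0.53)×log₁₀(61.9/3.6)
    = 0.03922 × 1.235 = 0.04845 m

S_s ≈ 48.4 mm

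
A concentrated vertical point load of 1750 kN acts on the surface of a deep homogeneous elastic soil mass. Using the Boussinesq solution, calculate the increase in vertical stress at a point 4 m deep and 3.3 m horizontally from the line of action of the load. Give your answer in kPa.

Boussinesq vertical stress below a point load on an elastic half-space:
Δσ_z = 3P/(2πz²) · [1 + (r/z)²]^(−5/2)
r/z = 3.3/4 = 0.825; [1+(r/z)²]^(−5/2) = 0.2731.
Δσ_z = 3×1750/(2π×4²) × 0.2731 = 52.223 × 0.2731 = 14.26 kPa

Δσ_z ≈ 14.3 kPa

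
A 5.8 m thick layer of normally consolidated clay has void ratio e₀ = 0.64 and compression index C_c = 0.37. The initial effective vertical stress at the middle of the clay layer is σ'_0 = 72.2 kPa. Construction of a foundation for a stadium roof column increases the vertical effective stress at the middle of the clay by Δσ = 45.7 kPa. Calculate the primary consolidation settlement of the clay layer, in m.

S_c ≈ 0.279 m

Final effective stress: σ'_f = σ'_0 + Δσ = 72.2 + 45.7 = 117.9 kPa.
Normally consolidated clay, so the full stress increment lies on the virgin compression line:
S_c = C_c·H/(1+e₀)·log₁₀(σ'_f/σ'_0) = 0.37×5.8/(1+0.64)×log₁₀(117.9/72.2)
    = 1.3085 × 0.21298 = 0.2787 m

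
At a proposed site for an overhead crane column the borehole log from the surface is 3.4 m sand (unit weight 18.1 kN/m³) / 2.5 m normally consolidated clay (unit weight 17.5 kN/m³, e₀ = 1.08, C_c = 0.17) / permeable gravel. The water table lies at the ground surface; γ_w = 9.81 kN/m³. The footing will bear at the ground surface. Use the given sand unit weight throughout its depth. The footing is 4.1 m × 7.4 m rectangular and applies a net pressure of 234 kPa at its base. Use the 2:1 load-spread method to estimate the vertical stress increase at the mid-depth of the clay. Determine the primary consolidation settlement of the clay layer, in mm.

Mid-depth of clay below the ground surface: z = 3.4 + 2.5/2 = 4.65 m.
Total vertical stress at mid-clay: σ_v = 18.1×3.4 + 17.5×1.25 = 83.415 kPa.
Pore pressure: u = 9.81×(4.65 − 0) = 45.617 kPa.
Initial effective stress: σ'_0 = σ_v − u = 83.415 − 45.617 = 37.798 kPa.
Stress increase at mid-clay by the 2:1 spreading method:
Δσ = qBL/((B+z)(L+z)) = 234×4.1×7.4/((4.1+4.65)(7.4+4.65)) = 67.334 kPa
Final effective stress: σ'_f = σ'_0 + Δσ = 37.798 + 67.334 = 105.13 kPa.
Normally consolidated clay, so the full stress increment lies on the virgin compression line:
S_c = C_c·H/(1+e₀)·log₁₀(σ'_f/σ'_0) = 0.17×2.5/(1+1.08)×log₁₀(105.13/37.798)
    = 0.20433 × 0.44426 = 0.09078 m

S_c ≈ 90.8 mm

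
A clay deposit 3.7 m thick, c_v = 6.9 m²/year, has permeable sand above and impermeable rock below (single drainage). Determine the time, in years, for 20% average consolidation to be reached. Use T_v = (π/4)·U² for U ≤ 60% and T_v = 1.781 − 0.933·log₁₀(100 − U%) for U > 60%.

t ≈ 0.0623 years

Drainage path length: H_d = H = 3.7 m (single drainage).
U ≤ 60%: T_v = (π/4)·U² = (π/4)×0.2² = 0.031416.
t = T_v·H_d²/c_v = 0.031416×3.7²/6.9 = 0.06233 years.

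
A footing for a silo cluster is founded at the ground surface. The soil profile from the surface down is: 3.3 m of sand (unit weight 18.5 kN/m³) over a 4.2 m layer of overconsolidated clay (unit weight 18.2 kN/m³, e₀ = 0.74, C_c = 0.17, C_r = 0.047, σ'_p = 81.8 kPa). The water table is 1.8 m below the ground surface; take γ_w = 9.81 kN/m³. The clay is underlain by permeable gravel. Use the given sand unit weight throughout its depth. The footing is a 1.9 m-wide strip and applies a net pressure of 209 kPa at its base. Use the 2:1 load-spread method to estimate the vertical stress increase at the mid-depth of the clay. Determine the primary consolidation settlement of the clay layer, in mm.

S_c ≈ 78 mm

Mid-depth of clay below the ground surface: z = 3.3 + 4.2/2 = 5.4 m.
Total vertical stress at mid-clay: σ_v = 18.5×3.3 + 18.2×2.1 = 99.27 kPa.
Pore pressure: u = 9.81×(5.4 − 1.8) = 35.316 kPa.
Initial effective stress: σ'_0 = σ_v − u = 99.27 − 35.316 = 63.954 kPa.
Stress increase at mid-clay by the 2:1 spreading method:
Δσ = qB/(B+z) = 209×1.9/(1.9+5.4) = 54.397 kPa
Final effective stress: σ'_f = 63.954 + 54.397 = 118.35 kPa.
σ'_f = 118.35 > σ'_p = 81.8 kPa, so the stress path crosses the preconsolidation pressure — recompression up to σ'_p, then virgin compression beyond:
S_c = H/(1+e₀)·[C_r·log₁₀(σ'_p/σ'_0) + C_c·log₁₀(σ'_f/σ'_p)]
    = 4.2/1.74 × [0.047×log₁₀(81.8/63.954) + 0.17×log₁₀(118.35/81.8)]
    = 2.4138 × [0.0050236 + 0.027271] = 0.07795 m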